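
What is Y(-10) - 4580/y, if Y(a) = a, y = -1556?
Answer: -2745/389 ≈ -7.0566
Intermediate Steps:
Y(-10) - 4580/y = -10 - 4580/(-1556) = -10 - 4580*(-1/1556) = -10 + 1145/389 = -2745/389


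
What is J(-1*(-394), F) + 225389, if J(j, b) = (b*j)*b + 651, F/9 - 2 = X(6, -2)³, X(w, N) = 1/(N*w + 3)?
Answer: 2319450946/6561 ≈ 3.5352e+5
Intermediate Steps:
X(w, N) = 1/(3 + N*w)
F = 1457/81 (F = 18 + 9*(1/(3 - 2*6))³ = 18 + 9*(1/(3 - 12))³ = 18 + 9*(1/(-9))³ = 18 + 9*(-⅑)³ = 18 + 9*(-1/729) = 18 - 1/81 = 1457/81 ≈ 17.988)
J(j, b) = 651 + j*b² (J(j, b) = j*b² + 651 = 651 + j*b²)
J(-1*(-394), F) + 225389 = (651 + (-1*(-394))*(1457/81)²) + 225389 = (651 + 394*(2122849/6561)) + 225389 = (651 + 836402506/6561) + 225389 = 840673717/6561 + 225389 = 2319450946/6561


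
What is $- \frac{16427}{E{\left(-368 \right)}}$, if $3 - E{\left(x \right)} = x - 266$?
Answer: $- \frac{16427}{637} \approx -25.788$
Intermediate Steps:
$E{\left(x \right)} = 269 - x$ ($E{\left(x \right)} = 3 - \left(x - 266\right) = 3 - \left(-266 + x\right) = 269 - x$)
$- \frac{16427}{E{\left(-368 \right)}} = - \frac{16427}{269 - -368} = - \frac{16427}{269 + 368} = - \frac{16427}{637}$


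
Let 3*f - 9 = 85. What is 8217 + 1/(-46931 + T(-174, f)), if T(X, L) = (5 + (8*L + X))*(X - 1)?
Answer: 1509199953/183668 ≈ 8217.0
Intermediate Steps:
f = 94/3 (f = 3 + (1/3)*85 = 3 + 85/3 = 94/3 ≈ 31.333)
T(X, L) = (-1 + X)*(5 + X + 8*L) (T(X, L) = (5 + (X + 8*L))*(-1 + X) = (5 + X + 8*L)*(-1 + X) = (-1 + X)*(5 + X + 8*L))
8217 + 1/(-46931 + T(-174, f)) = 8217 + 1/(-46931 + (-5 + (-174)**2 - 8*94/3 + 4*(-174) + 8*(94/3)*(-174))) = 8217 + 1/(-46931 + (-5 + 30276 - 752/3 - 696 - 43616)) = 8217 + 1/(-46931 - 42875/3) = 8217 + 1/(-183668/3) = 8217 - 3/183668 = 1509199953/183668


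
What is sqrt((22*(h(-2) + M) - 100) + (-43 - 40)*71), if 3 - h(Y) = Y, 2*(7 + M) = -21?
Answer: 2*I*sqrt(1567) ≈ 79.171*I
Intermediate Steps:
M = -35/2 (M = -7 + (1/2)*(-21) = -7 - 21/2 = -35/2 ≈ -17.500)
h(Y) = 3 - Y
sqrt((22*(h(-2) + M) - 100) + (-43 - 40)*71) = sqrt((22*((3 - 1*(-2)) - 35/2) - 100) + (-43 - 40)*71) = sqrt((22*((3 + 2) - 35/2) - 100) - 83*71) = sqrt((22*(5 - 35/2) - 100) - 5893) = sqrt((22*(-25/2) - 100) - 5893) = sqrt((-275 - 100) - 5893) = sqrt(-375 - 5893) = sqrt(-6268) = 2*I*sqrt(1567)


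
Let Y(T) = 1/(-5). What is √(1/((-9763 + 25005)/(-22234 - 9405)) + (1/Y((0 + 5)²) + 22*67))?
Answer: √340793728878/15242 ≈ 38.300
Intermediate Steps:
Y(T) = -⅕
√(1/((-9763 + 25005)/(-22234 - 9405)) + (1/Y((0 + 5)²) + 22*67)) = √(1/((-9763 + 25005)/(-22234 - 9405)) + (1/(-⅕) + 22*67)) = √(1/(15242/(-31639)) + (-5 + 1474)) = √(1/(15242*(-1/31639)) + 1469) = √(1/(-15242/31639) + 1469) = √(-31639/15242 + 1469) = √(22358859/15242) = √340793728878/15242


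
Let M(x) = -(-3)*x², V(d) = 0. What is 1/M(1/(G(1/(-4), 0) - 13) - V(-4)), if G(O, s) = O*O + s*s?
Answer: 14283/256 ≈ 55.793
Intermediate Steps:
G(O, s) = O² + s²
M(x) = 3*x²
1/M(1/(G(1/(-4), 0) - 13) - V(-4)) = 1/(3*(1/(((1/(-4))² + 0²) - 13) - 1*0)²) = 1/(3*(1/(((-¼)² + 0) - 13) + 0)²) = 1/(3*(1/((1/16 + 0) - 13) + 0)²) = 1/(3*(1/(1/16 - 13) + 0)²) = 1/(3*(1/(-207/16) + 0)²) = 1/(3*(-16/207 + 0)²) = 1/(3*(-16/207)²) = 1/(3*(256/42849)) = 1/(256/14283) = 14283/256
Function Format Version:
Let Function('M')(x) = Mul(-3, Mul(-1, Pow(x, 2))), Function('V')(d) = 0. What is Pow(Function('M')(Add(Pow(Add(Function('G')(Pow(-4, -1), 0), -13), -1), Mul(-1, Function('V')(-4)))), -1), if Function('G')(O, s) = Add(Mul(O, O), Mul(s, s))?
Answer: Rational(14283, 256) ≈ 55.793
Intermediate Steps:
Function('G')(O, s) = Add(Pow(O, 2), Pow(s, 2))
Function('M')(x) = Mul(3, Pow(x, 2))
Pow(Function('M')(Add(Pow(Add(Function('G')(Pow(-4, -1), 0), -13), -1), Mul(-1, Function('V')(-4)))), -1) = Pow(Mul(3, Pow(Add(Pow(Add(Add(Pow(Pow(-4, -1), 2), Pow(0, 2)), -13), -1), Mul(-1, 0)), 2)), -1) = Pow(Mul(3, Pow(Add(Pow(Add(Add(Pow(Rational(-1, 4), 2), 0), -13), -1), 0), 2)), -1) = Pow(Mul(3, Pow(Add(Pow(Add(Add(Rational(1, 16), 0), -13), -1), 0), 2)), -1) = Pow(Mul(3, Pow(Add(Pow(Add(Rational(1, 16), -13), -1), 0), 2)), -1) = Pow(Mul(3, Pow(Add(Pow(Rational(-207, 16), -1), 0), 2)), -1) = Pow(Mul(3, Pow(Add(Rational(-16, 207), 0), 2)), -1) = Pow(Mul(3, Pow(Rational(-16, 207), 2)), -1) = Pow(Mul(3, Rational(256, 42849)), -1) = Pow(Rational(256, 14283), -1) = Rational(14283, 256)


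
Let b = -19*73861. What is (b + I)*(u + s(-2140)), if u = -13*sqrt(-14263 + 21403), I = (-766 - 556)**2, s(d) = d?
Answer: -736855500 - 8952450*sqrt(1785) ≈ -1.1151e+9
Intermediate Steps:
I = 1747684 (I = (-1322)**2 = 1747684)
u = -26*sqrt(1785) ≈ -1098.5
b = -1403359
(b + I)*(u + s(-2140)) = (-1403359 + 1747684)*(-26*sqrt(1785) - 2140) = 344325*(-2140 - 26*sqrt(1785)) = -736855500 - 8952450*sqrt(1785)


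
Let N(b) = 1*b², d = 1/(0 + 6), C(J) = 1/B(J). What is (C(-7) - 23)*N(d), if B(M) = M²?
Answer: -563/882 ≈ -0.63832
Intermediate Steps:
C(J) = J⁻² (C(J) = 1/(J²) = J⁻²)
d = ⅙ (d = 1/6 = ⅙ ≈ 0.16667)
N(b) = b²
(C(-7) - 23)*N(d) = ((-7)⁻² - 23)*(⅙)² = (1/49 - 23)*(1/36) = -1126/49*1/36 = -563/882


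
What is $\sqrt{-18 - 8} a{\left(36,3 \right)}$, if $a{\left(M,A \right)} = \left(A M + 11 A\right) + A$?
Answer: $144 i \sqrt{26} \approx 734.26 i$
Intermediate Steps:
$a{\left(M,A \right)} = 12 A + A M$ ($a{\left(M,A \right)} = \left(11 A + A M\right) + A = 12 A + A M$)
$\sqrt{-18 - 8} a{\left(36,3 \right)} = \sqrt{-18 - 8} \cdot 3 \left(12 + 36\right) = \sqrt{-26} \cdot 3 \cdot 48 = i \sqrt{26} \cdot 144 = 144 i \sqrt{26}$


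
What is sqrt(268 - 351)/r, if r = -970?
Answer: -I*sqrt(83)/970 ≈ -0.0093922*I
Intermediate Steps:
sqrt(268 - 351)/r = sqrt(268 - 351)/(-970) = sqrt(-83)*(-1/970) = (I*sqrt(83))*(-1/970) = -I*sqrt(83)/970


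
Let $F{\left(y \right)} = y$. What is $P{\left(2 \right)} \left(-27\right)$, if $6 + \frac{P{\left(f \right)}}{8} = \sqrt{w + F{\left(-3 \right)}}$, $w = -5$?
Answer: $1296 - 432 i \sqrt{2} \approx 1296.0 - 610.94 i$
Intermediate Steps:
$P{\left(f \right)} = -48 + 16 i \sqrt{2}$ ($P{\left(f \right)} = -48 + 8 \sqrt{-5 - 3} = -48 + 8 \sqrt{-8} = -48 + 8 \cdot 2 i \sqrt{2} = -48 + 16 i \sqrt{2}$)
$P{\left(2 \right)} \left(-27\right) = \left(-48 + 16 i \sqrt{2}\right) \left(-27\right) = 1296 - 432 i \sqrt{2}$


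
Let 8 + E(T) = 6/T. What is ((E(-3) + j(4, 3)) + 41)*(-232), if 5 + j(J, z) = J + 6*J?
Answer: -12528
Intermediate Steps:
E(T) = -8 + 6/T
j(J, z) = -5 + 7*J (j(J, z) = -5 + (J + 6*J) = -5 + 7*J)
((E(-3) + j(4, 3)) + 41)*(-232) = (((-8 + 6/(-3)) + (-5 + 7*4)) + 41)*(-232) = (((-8 + 6*(-⅓)) + (-5 + 28)) + 41)*(-232) = (((-8 - 2) + 23) + 41)*(-232) = ((-10 + 23) + 41)*(-232) = (13 + 41)*(-232) = 54*(-232) = -12528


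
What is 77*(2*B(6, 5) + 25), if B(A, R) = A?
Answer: 2849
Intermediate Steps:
77*(2*B(6, 5) + 25) = 77*(2*6 + 25) = 77*(12 + 25) = 77*37 = 2849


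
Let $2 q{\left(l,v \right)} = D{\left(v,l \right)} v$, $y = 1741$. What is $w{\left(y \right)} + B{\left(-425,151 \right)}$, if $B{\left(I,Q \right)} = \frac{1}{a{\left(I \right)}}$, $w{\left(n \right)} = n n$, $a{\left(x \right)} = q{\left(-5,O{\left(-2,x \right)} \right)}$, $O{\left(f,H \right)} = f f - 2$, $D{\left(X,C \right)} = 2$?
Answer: $\frac{6062163}{2} \approx 3.0311 \cdot 10^{6}$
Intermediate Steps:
$O{\left(f,H \right)} = -2 + f^{2}$ ($O{\left(f,H \right)} = f^{2} - 2 = -2 + f^{2}$)
$q{\left(l,v \right)} = v$ ($q{\left(l,v \right)} = \frac{2 v}{2} = v$)
$a{\left(x \right)} = 2$ ($a{\left(x \right)} = -2 + \left(-2\right)^{2} = -2 + 4 = 2$)
$w{\left(n \right)} = n^{2}$
$B{\left(I,Q \right)} = \frac{1}{2}$
$w{\left(y \right)} + B{\left(-425,151 \right)} = 1741^{2} + \frac{1}{2} = 3031081 + \frac{1}{2} = \frac{6062163}{2}$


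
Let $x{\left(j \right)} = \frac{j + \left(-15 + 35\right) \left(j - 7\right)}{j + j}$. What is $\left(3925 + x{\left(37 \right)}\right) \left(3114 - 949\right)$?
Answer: $\frac{630203355}{74} \approx 8.5163 \cdot 10^{6}$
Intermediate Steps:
$x{\left(j \right)} = \frac{-140 + 21 j}{2 j}$ ($x{\left(j \right)} = \frac{j + 20 \left(-7 + j\right)}{2 j} = \left(j + \left(-140 + 20 j\right)\right) \frac{1}{2 j} = \left(-140 + 21 j\right) \frac{1}{2 j} = \frac{-140 + 21 j}{2 j}$)
$\left(3925 + x{\left(37 \right)}\right) \left(3114 - 949\right) = \left(3925 + \left(\frac{21}{2} - \frac{70}{37}\right)\right) \left(3114 - 949\right) = \left(3925 + \left(\frac{21}{2} - \frac{70}{37}\right)\right) 2165 = \left(3925 + \frac{637}{74}\right) 2165 = \frac{291087}{74} \cdot 2165 = \frac{630203355}{74}$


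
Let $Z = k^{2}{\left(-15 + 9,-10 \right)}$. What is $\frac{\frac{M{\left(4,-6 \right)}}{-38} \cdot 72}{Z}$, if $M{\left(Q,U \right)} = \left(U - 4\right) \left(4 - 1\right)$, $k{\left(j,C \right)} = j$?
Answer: $\frac{30}{19} \approx 1.5789$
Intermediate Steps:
$M{\left(Q,U \right)} = -12 + 3 U$ ($M{\left(Q,U \right)} = \left(-4 + U\right) 3 = -12 + 3 U$)
$Z = 36$ ($Z = \left(-15 + 9\right)^{2} = \left(-6\right)^{2} = 36$)
$\frac{\frac{M{\left(4,-6 \right)}}{-38} \cdot 72}{Z} = \frac{\frac{-12 + 3 \left(-6\right)}{-38} \cdot 72}{36} = - \frac{-12 - 18}{38} \cdot 72 \cdot \frac{1}{36} = \left(- \frac{1}{38}\right) \left(-30\right) 72 \cdot \frac{1}{36} = \frac{15}{19} \cdot 72 \cdot \frac{1}{36} = \frac{1080}{19} \cdot \frac{1}{36} = \frac{30}{19}$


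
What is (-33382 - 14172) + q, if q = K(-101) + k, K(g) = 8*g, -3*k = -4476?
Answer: -46870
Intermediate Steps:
k = 1492 (k = -⅓*(-4476) = 1492)
q = 684 (q = 8*(-101) + 1492 = -808 + 1492 = 684)
(-33382 - 14172) + q = (-33382 - 14172) + 684 = -47554 + 684 = -46870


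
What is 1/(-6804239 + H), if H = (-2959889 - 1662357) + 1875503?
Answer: -1/9550982 ≈ -1.0470e-7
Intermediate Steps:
H = -2746743 (H = -4622246 + 1875503 = -2746743)
1/(-6804239 + H) = 1/(-6804239 - 2746743) = 1/(-9550982) = -1/9550982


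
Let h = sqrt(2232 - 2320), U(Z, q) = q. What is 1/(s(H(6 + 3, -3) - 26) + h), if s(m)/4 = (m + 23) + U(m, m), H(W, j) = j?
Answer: -35/4922 - I*sqrt(22)/9844 ≈ -0.0071109 - 0.00047647*I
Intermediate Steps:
s(m) = 92 + 8*m (s(m) = 4*((m + 23) + m) = 4*((23 + m) + m) = 4*(23 + 2*m) = 92 + 8*m)
h = 2*I*sqrt(22) (h = sqrt(-88) = 2*I*sqrt(22) ≈ 9.3808*I)
1/(s(H(6 + 3, -3) - 26) + h) = 1/((92 + 8*(-3 - 26)) + 2*I*sqrt(22)) = 1/((92 + 8*(-29)) + 2*I*sqrt(22)) = 1/((92 - 232) + 2*I*sqrt(22)) = 1/(-140 + 2*I*sqrt(22))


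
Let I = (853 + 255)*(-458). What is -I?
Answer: 507464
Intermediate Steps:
I = -507464 (I = 1108*(-458) = -507464)
-I = -1*(-507464) = 507464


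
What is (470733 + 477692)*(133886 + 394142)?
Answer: 500794955900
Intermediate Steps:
(470733 + 477692)*(133886 + 394142) = 948425*528028 = 500794955900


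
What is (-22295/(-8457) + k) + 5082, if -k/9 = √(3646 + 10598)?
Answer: 43000769/8457 - 18*√3561 ≈ 4010.5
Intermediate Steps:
k = -18*√3561 (k = -9*√(3646 + 10598) = -18*√3561 ≈ -1074.1)
(-22295/(-8457) + k) + 5082 = (-22295/(-8457) - 18*√3561) + 5082 = (-22295*(-1/8457) - 18*√3561) + 5082 = (22295/8457 - 18*√3561) + 5082 = 43000769/8457 - 18*√3561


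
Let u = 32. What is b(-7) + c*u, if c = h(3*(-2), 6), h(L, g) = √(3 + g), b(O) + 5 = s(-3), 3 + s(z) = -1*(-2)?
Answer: 90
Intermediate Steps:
s(z) = -1 (s(z) = -3 - 1*(-2) = -3 + 2 = -1)
b(O) = -6 (b(O) = -5 - 1 = -6)
c = 3 (c = √(3 + 6) = √9 = 3)
b(-7) + c*u = -6 + 3*32 = -6 + 96 = 90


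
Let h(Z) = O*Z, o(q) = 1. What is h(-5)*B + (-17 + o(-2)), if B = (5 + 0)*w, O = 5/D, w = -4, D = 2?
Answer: 234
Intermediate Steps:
O = 5/2 ≈ 2.5000
B = -20 (B = (5 + 0)*(-4) = 5*(-4) = -20)
h(Z) = 5*Z/2
h(-5)*B + (-17 + o(-2)) = ((5/2)*(-5))*(-20) + (-17 + 1) = -25/2*(-20) - 16 = 250 - 16 = 234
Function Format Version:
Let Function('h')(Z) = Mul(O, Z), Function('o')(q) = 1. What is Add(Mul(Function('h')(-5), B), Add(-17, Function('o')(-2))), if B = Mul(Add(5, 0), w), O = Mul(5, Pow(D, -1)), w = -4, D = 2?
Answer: 234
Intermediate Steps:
O = Rational(5, 2) (O = Mul(5, Pow(2, -1)) = Mul(5, Rational(1, 2)) = Rational(5, 2) ≈ 2.5000)
B = -20 (B = Mul(Add(5, 0), -4) = Mul(5, -4) = -20)
Function('h')(Z) = Mul(Rational(5, 2), Z)
Add(Mul(Function('h')(-5), B), Add(-17, Function('o')(-2))) = Add(Mul(Mul(Rational(5, 2), -5), -20), Add(-17, 1)) = Add(Mul(Rational(-25, 2), -20), -16) = Add(250, -16) = 234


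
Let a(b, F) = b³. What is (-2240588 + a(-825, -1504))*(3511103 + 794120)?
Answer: -2427096214600499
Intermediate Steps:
(-2240588 + a(-825, -1504))*(3511103 + 794120) = (-2240588 + (-825)³)*(3511103 + 794120) = (-2240588 - 561515625)*4305223 = -563756213*4305223 = -2427096214600499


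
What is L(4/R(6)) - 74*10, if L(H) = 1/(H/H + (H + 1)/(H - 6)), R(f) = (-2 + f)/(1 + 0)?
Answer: -2215/3 ≈ -738.33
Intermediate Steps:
R(f) = -2 + f (R(f) = (-2 + f)/1 = (-2 + f)*1 = -2 + f)
L(H) = 1/(1 + (1 + H)/(-6 + H))
L(4/R(6)) - 74*10 = (-6 + 4/(-2 + 6))/(-5 + 2*(4/(-2 + 6))) - 74*10 = (-6 + 4/4)/(-5 + 2*(4/4)) - 740 = (-6 + 4*(¼))/(-5 + 2*(4*(¼))) - 740 = (-6 + 1)/(-5 + 2*1) - 740 = -5/(-5 + 2) - 740 = -5/(-3) - 740 = -⅓*(-5) - 740 = 5/3 - 740 = -2215/3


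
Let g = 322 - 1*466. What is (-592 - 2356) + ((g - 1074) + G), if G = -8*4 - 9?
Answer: -4207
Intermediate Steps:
G = -41 (G = -32 - 9 = -41)
g = -144 (g = 322 - 466 = -144)
(-592 - 2356) + ((g - 1074) + G) = (-592 - 2356) + ((-144 - 1074) - 41) = -2948 + (-1218 - 41) = -2948 - 1259 = -4207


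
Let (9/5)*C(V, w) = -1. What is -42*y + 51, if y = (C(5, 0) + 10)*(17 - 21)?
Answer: 4913/3 ≈ 1637.7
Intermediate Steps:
C(V, w) = -5/9 (C(V, w) = (5/9)*(-1) = -5/9)
y = -340/9 (y = (-5/9 + 10)*(17 - 21) = (85/9)*(-4) = -340/9 ≈ -37.778)
-42*y + 51 = -42*(-340/9) + 51 = 4760/3 + 51 = 4913/3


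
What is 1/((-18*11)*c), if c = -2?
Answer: 1/396 ≈ 0.0025253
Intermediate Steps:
1/((-18*11)*c) = 1/(-18*11*(-2)) = 1/(-198*(-2)) = 1/396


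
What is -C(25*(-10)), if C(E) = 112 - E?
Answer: -362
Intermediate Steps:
-C(25*(-10)) = -(112 - 25*(-10)) = -(112 - 1*(-250)) = -(112 + 250) = -1*362 = -362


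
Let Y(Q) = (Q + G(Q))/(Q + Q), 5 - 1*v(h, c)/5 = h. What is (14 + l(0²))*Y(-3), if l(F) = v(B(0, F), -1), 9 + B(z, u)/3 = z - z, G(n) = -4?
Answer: 203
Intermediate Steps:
B(z, u) = -27 (B(z, u) = -27 + 3*(z - z) = -27 + 3*0 = -27 + 0 = -27)
v(h, c) = 25 - 5*h
Y(Q) = (-4 + Q)/(2*Q) (Y(Q) = (Q - 4)/(Q + Q) = (-4 + Q)/((2*Q)) = (-4 + Q)*(1/(2*Q)) = (-4 + Q)/(2*Q))
l(F) = 160 (l(F) = 25 - 5*(-27) = 25 + 135 = 160)
(14 + l(0²))*Y(-3) = (14 + 160)*((½)*(-4 - 3)/(-3)) = 174*((½)*(-⅓)*(-7)) = 174*(7/6) = 203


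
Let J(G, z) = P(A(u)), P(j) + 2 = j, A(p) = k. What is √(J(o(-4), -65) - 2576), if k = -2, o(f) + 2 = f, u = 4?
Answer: 2*I*√645 ≈ 50.794*I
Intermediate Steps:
o(f) = -2 + f
A(p) = -2
P(j) = -2 + j
J(G, z) = -4 (J(G, z) = -2 - 2 = -4)
√(J(o(-4), -65) - 2576) = √(-4 - 2576) = √(-2580) = 2*I*√645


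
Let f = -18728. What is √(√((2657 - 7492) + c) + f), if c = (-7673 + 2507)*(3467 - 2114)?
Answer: √(-18728 + I*√6994433) ≈ 9.6389 + 137.19*I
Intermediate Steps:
c = -6989598 (c = -5166*1353 = -6989598)
√(√((2657 - 7492) + c) + f) = √(√((2657 - 7492) - 6989598) - 18728) = √(√(-4835 - 6989598) - 18728) = √(√(-6994433) - 18728) = √(I*√6994433 - 18728) = √(-18728 + I*√6994433)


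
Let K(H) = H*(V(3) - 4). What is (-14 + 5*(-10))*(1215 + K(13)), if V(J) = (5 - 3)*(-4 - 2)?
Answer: -64448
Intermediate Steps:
V(J) = -12 (V(J) = 2*(-6) = -12)
K(H) = -16*H (K(H) = H*(-12 - 4) = H*(-16) = -16*H)
(-14 + 5*(-10))*(1215 + K(13)) = (-14 + 5*(-10))*(1215 - 16*13) = (-14 - 50)*(1215 - 208) = -64*1007 = -64448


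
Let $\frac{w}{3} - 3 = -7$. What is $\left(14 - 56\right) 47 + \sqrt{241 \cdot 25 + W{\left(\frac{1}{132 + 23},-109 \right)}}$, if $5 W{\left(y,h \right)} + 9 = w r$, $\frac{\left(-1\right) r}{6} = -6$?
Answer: $-1974 + \frac{2 \sqrt{37105}}{5} \approx -1896.9$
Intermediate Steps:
$w = -12$ ($w = 9 + 3 \left(-7\right) = 9 - 21 = -12$)
$r = 36$ ($r = \left(-6\right) \left(-6\right) = 36$)
$W{\left(y,h \right)} = - \frac{441}{5}$ ($W{\left(y,h \right)} = - \frac{9}{5} + \frac{\left(-12\right) 36}{5} = - \frac{9}{5} + \frac{1}{5} \left(-432\right) = - \frac{9}{5} - \frac{432}{5} = - \frac{441}{5}$)
$\left(14 - 56\right) 47 + \sqrt{241 \cdot 25 + W{\left(\frac{1}{132 + 23},-109 \right)}} = \left(14 - 56\right) 47 + \sqrt{241 \cdot 25 - \frac{441}{5}} = \left(-42\right) 47 + \sqrt{6025 - \frac{441}{5}} = -1974 + \sqrt{\frac{29684}{5}} = -1974 + \frac{2 \sqrt{37105}}{5}$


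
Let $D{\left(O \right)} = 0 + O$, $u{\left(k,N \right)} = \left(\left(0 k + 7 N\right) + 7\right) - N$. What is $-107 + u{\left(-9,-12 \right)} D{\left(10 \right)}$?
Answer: $-757$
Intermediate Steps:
$u{\left(k,N \right)} = 7 + 6 N$ ($u{\left(k,N \right)} = \left(\left(0 + 7 N\right) + 7\right) - N = \left(7 N + 7\right) - N = \left(7 + 7 N\right) - N = 7 + 6 N$)
$D{\left(O \right)} = O$
$-107 + u{\left(-9,-12 \right)} D{\left(10 \right)} = -107 + \left(7 + 6 \left(-12\right)\right) 10 = -107 + \left(7 - 72\right) 10 = -107 - 650 = -757$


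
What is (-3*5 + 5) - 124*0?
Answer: -10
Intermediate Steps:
(-3*5 + 5) - 124*0 = (-15 + 5) - 1*0 = -10 + 0 = -10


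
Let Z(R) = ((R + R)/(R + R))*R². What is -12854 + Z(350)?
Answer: 109646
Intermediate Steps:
Z(R) = R² (Z(R) = ((2*R)/((2*R)))*R² = ((2*R)*(1/(2*R)))*R² = 1*R² = R²)
-12854 + Z(350) = -12854 + 350² = -12854 + 122500 = 109646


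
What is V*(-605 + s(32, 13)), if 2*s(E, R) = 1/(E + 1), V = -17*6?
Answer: 678793/11 ≈ 61708.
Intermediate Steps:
V = -102
s(E, R) = 1/(2*(1 + E)) (s(E, R) = 1/(2*(E + 1)) = 1/(2*(1 + E)))
V*(-605 + s(32, 13)) = -102*(-605 + 1/(2*(1 + 32))) = -102*(-605 + (1/2)/33) = -102*(-605 + (1/2)*(1/33)) = -102*(-605 + 1/66) = -102*(-39929/66) = 678793/11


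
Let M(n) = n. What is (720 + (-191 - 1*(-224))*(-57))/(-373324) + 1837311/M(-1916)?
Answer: -85738758411/89411098 ≈ -958.93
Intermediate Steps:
(720 + (-191 - 1*(-224))*(-57))/(-373324) + 1837311/M(-1916) = (720 + (-191 - 1*(-224))*(-57))/(-373324) + 1837311/(-1916) = (720 + (-191 + 224)*(-57))*(-1/373324) + 1837311*(-1/1916) = (720 + 33*(-57))*(-1/373324) - 1837311/1916 = (720 - 1881)*(-1/373324) - 1837311/1916 = -1161*(-1/373324) - 1837311/1916 = 1161/373324 - 1837311/1916 = -85738758411/89411098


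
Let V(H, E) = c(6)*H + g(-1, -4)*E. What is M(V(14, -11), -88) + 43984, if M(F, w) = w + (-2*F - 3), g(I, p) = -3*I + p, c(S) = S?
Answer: 43703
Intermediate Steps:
g(I, p) = p - 3*I
V(H, E) = -E + 6*H (V(H, E) = 6*H + (-4 - 3*(-1))*E = 6*H + (-4 + 3)*E = 6*H - E = -E + 6*H)
M(F, w) = -3 + w - 2*F (M(F, w) = w + (-3 - 2*F) = -3 + w - 2*F)
M(V(14, -11), -88) + 43984 = (-3 - 88 - 2*(-1*(-11) + 6*14)) + 43984 = (-3 - 88 - 2*(11 + 84)) + 43984 = (-3 - 88 - 2*95) + 43984 = (-3 - 88 - 190) + 43984 = -281 + 43984 = 43703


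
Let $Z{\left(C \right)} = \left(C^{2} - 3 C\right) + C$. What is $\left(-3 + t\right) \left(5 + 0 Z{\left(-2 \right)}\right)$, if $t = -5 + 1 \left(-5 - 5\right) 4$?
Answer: $-240$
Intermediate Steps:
$Z{\left(C \right)} = C^{2} - 2 C$
$t = -45$ ($t = -5 + 1 \left(-10\right) 4 = -5 - 40 = -45$)
$\left(-3 + t\right) \left(5 + 0 Z{\left(-2 \right)}\right) = \left(-3 - 45\right) \left(5 + 0 \left(- 2 \left(-2 - 2\right)\right)\right) = - 48 \left(5 + 0 \left(\left(-2\right) \left(-4\right)\right)\right) = - 48 \left(5 + 0 \cdot 8\right) = - 48 \left(5 + 0\right) = \left(-48\right) 5 = -240$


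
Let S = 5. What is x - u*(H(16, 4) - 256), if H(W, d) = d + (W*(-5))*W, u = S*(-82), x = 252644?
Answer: -375476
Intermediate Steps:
u = -410 (u = 5*(-82) = -410)
H(W, d) = d - 5*W² (H(W, d) = d + (-5*W)*W = d - 5*W²)
x - u*(H(16, 4) - 256) = 252644 - (-410)*((4 - 5*16²) - 256) = 252644 - (-410)*((4 - 5*256) - 256) = 252644 - (-410)*((4 - 1280) - 256) = 252644 - (-410)*(-1276 - 256) = 252644 - (-410)*(-1532) = 252644 - 1*628120 = 252644 - 628120 = -375476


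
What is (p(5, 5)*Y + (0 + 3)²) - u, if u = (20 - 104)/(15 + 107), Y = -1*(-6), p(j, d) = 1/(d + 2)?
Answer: 4503/427 ≈ 10.546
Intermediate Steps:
p(j, d) = 1/(2 + d)
Y = 6
u = -42/61 (u = -84/122 = -84*1/122 = -42/61 ≈ -0.68852)
(p(5, 5)*Y + (0 + 3)²) - u = (6/(2 + 5) + (0 + 3)²) - 1*(-42/61) = (6/7 + 3²) + 42/61 = ((⅐)*6 + 9) + 42/61 = (6/7 + 9) + 42/61 = 69/7 + 42/61 = 4503/427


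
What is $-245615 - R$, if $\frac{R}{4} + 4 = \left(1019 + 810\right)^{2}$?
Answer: $-13626563$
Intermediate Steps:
$R = 13380948$ ($R = -16 + 4 \left(1019 + 810\right)^{2} = -16 + 4 \cdot 1829^{2} = -16 + 4 \cdot 3345241 = -16 + 13380964 = 13380948$)
$-245615 - R = -245615 - 13380948 = -13626563$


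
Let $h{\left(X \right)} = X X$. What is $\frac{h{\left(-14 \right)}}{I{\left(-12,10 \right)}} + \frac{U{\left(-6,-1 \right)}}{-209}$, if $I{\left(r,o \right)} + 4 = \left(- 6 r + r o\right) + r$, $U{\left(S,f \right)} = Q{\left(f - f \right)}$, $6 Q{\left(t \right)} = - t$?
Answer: $- \frac{49}{16} \approx -3.0625$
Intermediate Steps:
$Q{\left(t \right)} = - \frac{t}{6}$ ($Q{\left(t \right)} = \frac{\left(-1\right) t}{6} = - \frac{t}{6}$)
$U{\left(S,f \right)} = 0$ ($U{\left(S,f \right)} = - \frac{f - f}{6} = \left(- \frac{1}{6}\right) 0 = 0$)
$h{\left(X \right)} = X^{2}$
$I{\left(r,o \right)} = -4 - 5 r + o r$ ($I{\left(r,o \right)} = -4 + \left(\left(- 6 r + r o\right) + r\right) = -4 + \left(\left(- 6 r + o r\right) + r\right) = -4 + \left(- 5 r + o r\right) = -4 - 5 r + o r$)
$\frac{h{\left(-14 \right)}}{I{\left(-12,10 \right)}} + \frac{U{\left(-6,-1 \right)}}{-209} = \frac{\left(-14\right)^{2}}{-4 - -60 + 10 \left(-12\right)} + \frac{0}{-209} = \frac{196}{-4 + 60 - 120} + 0 \left(- \frac{1}{209}\right) = \frac{196}{-64} + 0 = 196 \left(- \frac{1}{64}\right) + 0 = - \frac{49}{16} + 0 = - \frac{49}{16}$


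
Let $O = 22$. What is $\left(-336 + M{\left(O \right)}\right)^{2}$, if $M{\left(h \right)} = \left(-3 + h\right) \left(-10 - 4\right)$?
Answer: $362404$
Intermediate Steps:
$M{\left(h \right)} = 42 - 14 h$ ($M{\left(h \right)} = \left(-3 + h\right) \left(-14\right) = 42 - 14 h$)
$\left(-336 + M{\left(O \right)}\right)^{2} = \left(-336 + \left(42 - 308\right)\right)^{2} = \left(-336 - 266\right)^{2} = \left(-602\right)^{2} = 362404$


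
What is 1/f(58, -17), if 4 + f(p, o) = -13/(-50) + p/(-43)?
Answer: -2150/10941 ≈ -0.19651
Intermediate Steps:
f(p, o) = -187/50 - p/43 (f(p, o) = -4 + (-13/(-50) + p/(-43)) = -4 + (-13*(-1/50) + p*(-1/43)) = -4 + (13/50 - p/43) = -187/50 - p/43)
1/f(58, -17) = 1/(-187/50 - 1/43*58) = 1/(-187/50 - 58/43) = 1/(-10941/2150) = -2150/10941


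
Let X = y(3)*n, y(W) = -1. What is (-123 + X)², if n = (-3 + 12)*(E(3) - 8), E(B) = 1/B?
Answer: 2916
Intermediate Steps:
n = -69 (n = (-3 + 12)*(1/3 - 8) = 9*(⅓ - 8) = 9*(-23/3) = -69)
X = 69 (X = -1*(-69) = 69)
(-123 + X)² = (-123 + 69)² = (-54)² = 2916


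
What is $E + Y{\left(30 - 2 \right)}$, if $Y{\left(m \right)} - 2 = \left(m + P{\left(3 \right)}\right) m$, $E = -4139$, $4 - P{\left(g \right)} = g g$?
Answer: $-3493$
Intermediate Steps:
$P{\left(g \right)} = 4 - g^{2}$ ($P{\left(g \right)} = 4 - g g = 4 - g^{2}$)
$Y{\left(m \right)} = 2 + m \left(-5 + m\right)$ ($Y{\left(m \right)} = 2 + \left(m + \left(4 - 3^{2}\right)\right) m = 2 + \left(m + \left(4 - 9\right)\right) m = 2 + \left(m - 5\right) m = 2 + \left(-5 + m\right) m = 2 + m \left(-5 + m\right)$)
$E + Y{\left(30 - 2 \right)} = -4139 + \left(2 + \left(30 - 2\right)^{2} - 5 \left(30 - 2\right)\right) = -4139 + \left(2 + 28^{2} - 140\right) = -4139 + \left(2 + 784 - 140\right) = -4139 + 646 = -3493$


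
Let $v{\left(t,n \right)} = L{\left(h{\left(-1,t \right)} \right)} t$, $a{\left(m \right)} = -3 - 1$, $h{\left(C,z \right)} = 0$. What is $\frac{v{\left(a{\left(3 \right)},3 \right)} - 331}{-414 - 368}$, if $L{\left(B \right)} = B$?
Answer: $\frac{331}{782} \approx 0.42327$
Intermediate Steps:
$a{\left(m \right)} = -4$ ($a{\left(m \right)} = -3 - 1 = -4$)
$v{\left(t,n \right)} = 0$ ($v{\left(t,n \right)} = 0 t = 0$)
$\frac{v{\left(a{\left(3 \right)},3 \right)} - 331}{-414 - 368} = \frac{0 - 331}{-414 - 368} = - \frac{331}{-782} = \left(-331\right) \left(- \frac{1}{782}\right) = \frac{331}{782}$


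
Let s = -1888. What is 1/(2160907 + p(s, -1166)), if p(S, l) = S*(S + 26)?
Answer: 1/5676363 ≈ 1.7617e-7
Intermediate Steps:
p(S, l) = S*(26 + S)
1/(2160907 + p(s, -1166)) = 1/(2160907 - 1888*(26 - 1888)) = 1/(2160907 - 1888*(-1862)) = 1/(2160907 + 3515456) = 1/5676363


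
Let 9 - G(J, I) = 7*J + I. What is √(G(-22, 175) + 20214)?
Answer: √20202 ≈ 142.13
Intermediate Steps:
G(J, I) = 9 - I - 7*J (G(J, I) = 9 - (7*J + I) = 9 - (I + 7*J) = 9 + (-I - 7*J) = 9 - I - 7*J)
√(G(-22, 175) + 20214) = √((9 - 1*175 - 7*(-22)) + 20214) = √((9 - 175 + 154) + 20214) = √(-12 + 20214) = √20202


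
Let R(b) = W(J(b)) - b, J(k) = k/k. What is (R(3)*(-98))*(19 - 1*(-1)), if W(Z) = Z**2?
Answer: 3920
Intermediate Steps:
J(k) = 1
R(b) = 1 - b (R(b) = 1**2 - b = 1 - b)
(R(3)*(-98))*(19 - 1*(-1)) = ((1 - 1*3)*(-98))*(19 - 1*(-1)) = ((1 - 3)*(-98))*(19 + 1) = -2*(-98)*20 = 196*20 = 3920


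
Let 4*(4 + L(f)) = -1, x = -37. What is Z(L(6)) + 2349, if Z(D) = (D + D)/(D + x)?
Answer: 387619/165 ≈ 2349.2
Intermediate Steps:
L(f) = -17/4 (L(f) = -4 + (1/4)*(-1) = -4 - 1/4 = -17/4)
Z(D) = 2*D/(-37 + D) (Z(D) = (D + D)/(D - 37) = (2*D)/(-37 + D) = 2*D/(-37 + D))
Z(L(6)) + 2349 = 2*(-17/4)/(-37 - 17/4) + 2349 = 2*(-17/4)/(-165/4) + 2349 = 2*(-17/4)*(-4/165) + 2349 = 34/165 + 2349 = 387619/165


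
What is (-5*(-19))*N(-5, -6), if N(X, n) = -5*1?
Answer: -475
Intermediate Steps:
N(X, n) = -5
(-5*(-19))*N(-5, -6) = -5*(-19)*(-5) = 95*(-5) = -475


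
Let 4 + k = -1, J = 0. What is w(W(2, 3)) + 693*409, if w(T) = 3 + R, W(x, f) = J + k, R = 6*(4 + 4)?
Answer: 283488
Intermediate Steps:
k = -5 (k = -4 - 1 = -5)
R = 48 (R = 6*8 = 48)
W(x, f) = -5 (W(x, f) = 0 - 5 = -5)
w(T) = 51 (w(T) = 3 + 48 = 51)
w(W(2, 3)) + 693*409 = 51 + 693*409 = 51 + 283437 = 283488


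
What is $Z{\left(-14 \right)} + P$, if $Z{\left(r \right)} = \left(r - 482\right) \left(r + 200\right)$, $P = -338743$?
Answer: $-430999$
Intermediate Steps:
$Z{\left(r \right)} = \left(-482 + r\right) \left(200 + r\right)$
$Z{\left(-14 \right)} + P = \left(-96400 + \left(-14\right)^{2} - -3948\right) - 338743 = \left(-96400 + 196 + 3948\right) - 338743 = -92256 - 338743 = -430999$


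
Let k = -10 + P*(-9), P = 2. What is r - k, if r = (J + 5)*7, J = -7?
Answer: 14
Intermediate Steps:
r = -14 (r = (-7 + 5)*7 = -2*7 = -14)
k = -28 (k = -10 + 2*(-9) = -10 - 18 = -28)
r - k = -14 - 1*(-28) = -14 + 28 = 14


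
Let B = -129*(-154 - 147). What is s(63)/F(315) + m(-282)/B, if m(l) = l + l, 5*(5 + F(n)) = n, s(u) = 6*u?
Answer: 2440775/375347 ≈ 6.5027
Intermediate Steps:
F(n) = -5 + n/5
B = 38829 (B = -129*(-301) = 38829)
m(l) = 2*l
s(63)/F(315) + m(-282)/B = (6*63)/(-5 + (⅕)*315) + (2*(-282))/38829 = 378/(-5 + 63) - 564*1/38829 = 378/58 - 188/12943 = 378*(1/58) - 188/12943 = 189/29 - 188/12943 = 2440775/375347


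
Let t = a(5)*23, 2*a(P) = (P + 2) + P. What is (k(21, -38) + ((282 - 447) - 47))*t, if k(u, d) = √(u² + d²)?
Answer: -29256 + 138*√1885 ≈ -23265.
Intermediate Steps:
a(P) = 1 + P (a(P) = ((P + 2) + P)/2 = ((2 + P) + P)/2 = (2 + 2*P)/2 = 1 + P)
t = 138 (t = (1 + 5)*23 = 6*23 = 138)
k(u, d) = √(d² + u²)
(k(21, -38) + ((282 - 447) - 47))*t = (√((-38)² + 21²) + ((282 - 447) - 47))*138 = (√(1444 + 441) + (-165 - 47))*138 = (√1885 - 212)*138 = (-212 + √1885)*138 = -29256 + 138*√1885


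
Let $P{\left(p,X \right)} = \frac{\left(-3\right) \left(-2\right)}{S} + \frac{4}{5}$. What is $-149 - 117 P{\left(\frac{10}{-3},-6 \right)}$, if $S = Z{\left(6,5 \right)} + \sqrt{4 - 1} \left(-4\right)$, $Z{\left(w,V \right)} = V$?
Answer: $- \frac{10349}{115} + \frac{2808 \sqrt{3}}{23} \approx 121.47$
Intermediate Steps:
$S = 5 - 4 \sqrt{3}$ ($S = 5 + \sqrt{4 - 1} \left(-4\right) = 5 + \sqrt{3} \left(-4\right) = 5 - 4 \sqrt{3} \approx -1.9282$)
$P{\left(p,X \right)} = \frac{4}{5} + \frac{6}{5 - 4 \sqrt{3}}$ ($P{\left(p,X \right)} = \frac{\left(-3\right) \left(-2\right)}{5 - 4 \sqrt{3}} + \frac{4}{5} = \frac{6}{5 - 4 \sqrt{3}} + 4 \cdot \frac{1}{5} = \frac{6}{5 - 4 \sqrt{3}} + \frac{4}{5} = \frac{4}{5} + \frac{6}{5 - 4 \sqrt{3}}$)
$-149 - 117 P{\left(\frac{10}{-3},-6 \right)} = -149 - 117 \left(- \frac{58}{115} - \frac{24 \sqrt{3}}{23}\right) = -149 + \left(\frac{6786}{115} + \frac{2808 \sqrt{3}}{23}\right) = - \frac{10349}{115} + \frac{2808 \sqrt{3}}{23}$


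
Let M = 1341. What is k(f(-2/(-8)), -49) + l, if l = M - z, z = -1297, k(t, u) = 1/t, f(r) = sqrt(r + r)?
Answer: 2638 + sqrt(2) ≈ 2639.4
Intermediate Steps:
f(r) = sqrt(2)*sqrt(r) (f(r) = sqrt(2*r) = sqrt(2)*sqrt(r))
l = 2638 (l = 1341 - 1*(-1297) = 1341 + 1297 = 2638)
k(f(-2/(-8)), -49) + l = 1/(sqrt(2)*sqrt(-2/(-8))) + 2638 = 1/(sqrt(2)*sqrt(-2*(-1/8))) + 2638 = 1/(sqrt(2)*sqrt(1/4)) + 2638 = 1/(sqrt(2)*(1/2)) + 2638 = 1/(sqrt(2)/2) + 2638 = sqrt(2) + 2638 = 2638 + sqrt(2)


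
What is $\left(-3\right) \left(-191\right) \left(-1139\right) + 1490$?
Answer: $-651157$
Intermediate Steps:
$\left(-3\right) \left(-191\right) \left(-1139\right) + 1490 = 573 \left(-1139\right) + 1490 = -652647 + 1490 = -651157$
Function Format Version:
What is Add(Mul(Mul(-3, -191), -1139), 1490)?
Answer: -651157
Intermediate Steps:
Add(Mul(Mul(-3, -191), -1139), 1490) = Add(Mul(573, -1139), 1490) = Add(-652647, 1490) = -651157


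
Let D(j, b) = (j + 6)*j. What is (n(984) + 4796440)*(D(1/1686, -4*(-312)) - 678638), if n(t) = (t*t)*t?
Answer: -461805895764474345266/710649 ≈ -6.4984e+14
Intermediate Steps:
n(t) = t³ (n(t) = t²*t = t³)
D(j, b) = j*(6 + j) (D(j, b) = (6 + j)*j = j*(6 + j))
(n(984) + 4796440)*(D(1/1686, -4*(-312)) - 678638) = (984³ + 4796440)*((6 + 1/1686)/1686 - 678638) = (952763904 + 4796440)*((6 + 1/1686)/1686 - 678638) = 957560344*((1/1686)*(10117/1686) - 678638) = 957560344*(10117/2842596 - 678638) = 957560344*(-1929093654131/2842596) = -461805895764474345266/710649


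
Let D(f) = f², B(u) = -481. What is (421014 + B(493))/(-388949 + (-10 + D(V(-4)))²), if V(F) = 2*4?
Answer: -420533/386033 ≈ -1.0894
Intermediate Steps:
V(F) = 8
(421014 + B(493))/(-388949 + (-10 + D(V(-4)))²) = (421014 - 481)/(-388949 + (-10 + 8²)²) = 420533/(-388949 + (-10 + 64)²) = 420533/(-388949 + 54²) = 420533/(-388949 + 2916) = 420533/(-386033) = 420533*(-1/386033) = -420533/386033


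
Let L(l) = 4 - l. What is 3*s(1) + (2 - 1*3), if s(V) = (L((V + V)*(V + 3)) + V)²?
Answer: 26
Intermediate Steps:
s(V) = (4 + V - 2*V*(3 + V))² (s(V) = ((4 - (V + V)*(V + 3)) + V)² = ((4 - 2*V*(3 + V)) + V)² = (4 + V - 2*V*(3 + V))²)
3*s(1) + (2 - 1*3) = 3*(4 + 1 - 2*1*(3 + 1))² + (2 - 1*3) = 3*(4 + 1 - 2*1*4)² + (2 - 3) = 3*(4 + 1 - 8)² - 1 = 3*(-3)² - 1 = 3*9 - 1 = 27 - 1 = 26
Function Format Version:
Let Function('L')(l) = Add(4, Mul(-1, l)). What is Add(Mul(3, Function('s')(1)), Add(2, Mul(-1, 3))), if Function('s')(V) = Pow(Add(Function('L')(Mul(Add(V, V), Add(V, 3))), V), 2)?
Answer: 26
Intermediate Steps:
Function('s')(V) = Pow(Add(4, V, Mul(-2, V, Add(3, V))), 2) (Function('s')(V) = Pow(Add(Add(4, Mul(-1, Mul(Add(V, V), Add(V, 3)))), V), 2) = Pow(Add(Add(4, Mul(-1, Mul(Mul(2, V), Add(3, V)))), V), 2) = Pow(Add(Add(4, Mul(-1, Mul(2, V, Add(3, V)))), V), 2) = Pow(Add(Add(4, Mul(-2, V, Add(3, V))), V), 2) = Pow(Add(4, V, Mul(-2, V, Add(3, V))), 2))
Add(Mul(3, Function('s')(1)), Add(2, Mul(-1, 3))) = Add(Mul(3, Pow(Add(4, 1, Mul(-2, 1, Add(3, 1))), 2)), Add(2, Mul(-1, 3))) = Add(Mul(3, Pow(Add(4, 1, Mul(-2, 1, 4)), 2)), Add(2, -3)) = Add(Mul(3, Pow(Add(4, 1, -8), 2)), -1) = Add(Mul(3, Pow(-3, 2)), -1) = Add(Mul(3, 9), -1) = Add(27, -1) = 26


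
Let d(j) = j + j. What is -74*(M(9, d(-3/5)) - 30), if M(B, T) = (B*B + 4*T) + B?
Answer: -20424/5 ≈ -4084.8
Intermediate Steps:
d(j) = 2*j
M(B, T) = B + B² + 4*T (M(B, T) = (B² + 4*T) + B = B + B² + 4*T)
-74*(M(9, d(-3/5)) - 30) = -74*((9 + 9² + 4*(2*(-3/5))) - 30) = -74*((9 + 81 + 4*(2*(-3*⅕))) - 30) = -74*((9 + 81 + 4*(2*(-⅗))) - 30) = -74*((9 + 81 + 4*(-6/5)) - 30) = -74*((9 + 81 - 24/5) - 30) = -74*(426/5 - 30) = -74*276/5 = -20424/5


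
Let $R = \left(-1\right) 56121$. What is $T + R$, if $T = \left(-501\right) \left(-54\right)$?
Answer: $-29067$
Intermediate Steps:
$T = 27054$
$R = -56121$
$T + R = 27054 - 56121 = -29067$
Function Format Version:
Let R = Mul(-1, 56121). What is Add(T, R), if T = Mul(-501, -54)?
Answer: -29067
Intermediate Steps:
T = 27054
R = -56121
Add(T, R) = Add(27054, -56121) = -29067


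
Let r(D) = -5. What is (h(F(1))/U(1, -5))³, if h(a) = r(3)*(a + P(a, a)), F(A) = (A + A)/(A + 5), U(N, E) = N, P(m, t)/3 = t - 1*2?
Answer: 343000/27 ≈ 12704.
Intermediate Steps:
P(m, t) = -6 + 3*t (P(m, t) = 3*(t - 1*2) = 3*(t - 2) = 3*(-2 + t) = -6 + 3*t)
F(A) = 2*A/(5 + A) (F(A) = (2*A)/(5 + A) = 2*A/(5 + A))
h(a) = 30 - 20*a (h(a) = -5*(a + (-6 + 3*a)) = -5*(-6 + 4*a) = 30 - 20*a)
(h(F(1))/U(1, -5))³ = ((30 - 40/(5 + 1))/1)³ = ((30 - 40/6)*1)³ = ((30 - 20*⅓)*1)³ = ((30 - 20/3)*1)³ = ((70/3)*1)³ = (70/3)³ = 343000/27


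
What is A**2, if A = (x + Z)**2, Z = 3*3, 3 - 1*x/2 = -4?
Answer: 279841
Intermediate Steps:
x = 14 (x = 6 - 2*(-4) = 6 + 8 = 14)
Z = 9
A = 529 (A = (14 + 9)**2 = 23**2 = 529)
A**2 = 529**2 = 279841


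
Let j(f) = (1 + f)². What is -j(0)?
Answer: -1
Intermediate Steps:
-j(0) = -(1 + 0)² = -1*1² = -1*1 = -1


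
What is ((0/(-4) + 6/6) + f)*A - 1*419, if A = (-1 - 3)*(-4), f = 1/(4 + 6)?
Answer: -2007/5 ≈ -401.40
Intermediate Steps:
f = ⅒ (f = 1/10 = ⅒ ≈ 0.10000)
A = 16 (A = -4*(-4) = 16)
((0/(-4) + 6/6) + f)*A - 1*419 = ((0/(-4) + 6/6) + ⅒)*16 - 1*419 = ((0*(-¼) + 6*(⅙)) + ⅒)*16 - 419 = ((0 + 1) + ⅒)*16 - 419 = (1 + ⅒)*16 - 419 = (11/10)*16 - 419 = 88/5 - 419 = -2007/5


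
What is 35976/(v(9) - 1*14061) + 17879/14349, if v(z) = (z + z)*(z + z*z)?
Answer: -97928995/59505303 ≈ -1.6457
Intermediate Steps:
v(z) = 2*z*(z + z²) (v(z) = (2*z)*(z + z²) = 2*z*(z + z²))
35976/(v(9) - 1*14061) + 17879/14349 = 35976/(2*9²*(1 + 9) - 1*14061) + 17879/14349 = 35976/(2*81*10 - 14061) + 17879*(1/14349) = 35976/(1620 - 14061) + 17879/14349 = 35976/(-12441) + 17879/14349 = 35976*(-1/12441) + 17879/14349 = -11992/4147 + 17879/14349 = -97928995/59505303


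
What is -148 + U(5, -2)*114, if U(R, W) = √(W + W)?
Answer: -148 + 228*I ≈ -148.0 + 228.0*I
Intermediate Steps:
U(R, W) = √2*√W (U(R, W) = √(2*W) = √2*√W)
-148 + U(5, -2)*114 = -148 + (√2*√(-2))*114 = -148 + (√2*(I*√2))*114 = -148 + (2*I)*114 = -148 + 228*I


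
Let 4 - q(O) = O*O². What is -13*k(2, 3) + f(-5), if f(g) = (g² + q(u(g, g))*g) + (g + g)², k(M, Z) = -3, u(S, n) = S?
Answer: -481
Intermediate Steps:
q(O) = 4 - O³ (q(O) = 4 - O*O² = 4 - O³)
f(g) = 5*g² + g*(4 - g³) (f(g) = (g² + (4 - g³)*g) + (g + g)² = (g² + g*(4 - g³)) + (2*g)² = (g² + g*(4 - g³)) + 4*g² = 5*g² + g*(4 - g³))
-13*k(2, 3) + f(-5) = -13*(-3) - 5*(4 - 1*(-5)³ + 5*(-5)) = 39 - 5*(4 - 1*(-125) - 25) = 39 - 5*(4 + 125 - 25) = 39 - 5*104 = 39 - 520 = -481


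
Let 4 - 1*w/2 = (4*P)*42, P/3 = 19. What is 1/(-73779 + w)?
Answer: -1/92923 ≈ -1.0762e-5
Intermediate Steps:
P = 57 (P = 3*19 = 57)
w = -19144 (w = 8 - 2*4*57*42 = 8 - 456*42 = 8 - 2*9576 = 8 - 19152 = -19144)
1/(-73779 + w) = 1/(-73779 - 19144) = 1/(-92923) = -1/92923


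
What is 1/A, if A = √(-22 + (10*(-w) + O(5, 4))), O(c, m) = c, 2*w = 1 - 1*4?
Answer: -I*√2/2 ≈ -0.70711*I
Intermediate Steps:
w = -3/2 (w = (1 - 1*4)/2 = (1 - 4)/2 = (½)*(-3) = -3/2 ≈ -1.5000)
A = I*√2 (A = √(-22 + (10*(-1*(-3/2)) + 5)) = √(-22 + (10*(3/2) + 5)) = √(-22 + (15 + 5)) = √(-22 + 20) = √(-2) = I*√2 ≈ 1.4142*I)
1/A = 1/(I*√2) = -I*√2/2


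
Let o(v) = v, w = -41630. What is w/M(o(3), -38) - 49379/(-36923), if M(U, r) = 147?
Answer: -1529845777/5427681 ≈ -281.86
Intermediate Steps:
w/M(o(3), -38) - 49379/(-36923) = -41630/147 - 49379/(-36923) = -41630*1/147 - 49379*(-1/36923) = -41630/147 + 49379/36923 = -1529845777/5427681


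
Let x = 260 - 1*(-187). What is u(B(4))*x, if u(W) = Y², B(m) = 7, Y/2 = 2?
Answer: 7152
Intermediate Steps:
x = 447 (x = 260 + 187 = 447)
Y = 4 (Y = 2*2 = 4)
u(W) = 16 (u(W) = 4² = 16)
u(B(4))*x = 16*447 = 7152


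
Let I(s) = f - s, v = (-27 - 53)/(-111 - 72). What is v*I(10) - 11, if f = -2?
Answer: -991/61 ≈ -16.246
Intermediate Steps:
v = 80/183 (v = -80/(-183) = -80*(-1/183) = 80/183 ≈ 0.43716)
I(s) = -2 - s
v*I(10) - 11 = 80*(-2 - 1*10)/183 - 11 = 80*(-2 - 10)/183 - 11 = (80/183)*(-12) - 11 = -320/61 - 11 = -991/61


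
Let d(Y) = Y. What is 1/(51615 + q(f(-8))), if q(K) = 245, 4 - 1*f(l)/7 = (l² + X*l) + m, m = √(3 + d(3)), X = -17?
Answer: 1/51860 ≈ 1.9283e-5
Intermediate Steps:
m = √6 (m = √(3 + 3) = √6 ≈ 2.4495)
f(l) = 28 - 7*√6 - 7*l² + 119*l (f(l) = 28 - 7*((l² - 17*l) + √6) = 28 - 7*(√6 + l² - 17*l) = 28 + (-7*√6 - 7*l² + 119*l) = 28 - 7*√6 - 7*l² + 119*l)
1/(51615 + q(f(-8))) = 1/(51615 + 245) = 1/51860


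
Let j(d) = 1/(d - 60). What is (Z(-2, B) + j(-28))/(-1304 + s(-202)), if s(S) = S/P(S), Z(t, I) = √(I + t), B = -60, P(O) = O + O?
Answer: 1/114708 - 2*I*√62/2607 ≈ 8.7178e-6 - 0.0060407*I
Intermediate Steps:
P(O) = 2*O
j(d) = 1/(-60 + d)
s(S) = ½ (s(S) = S/((2*S)) = S*(1/(2*S)) = ½)
(Z(-2, B) + j(-28))/(-1304 + s(-202)) = (√(-60 - 2) + 1/(-60 - 28))/(-1304 + ½) = (√(-62) + 1/(-88))/(-2607/2) = (I*√62 - 1/88)*(-2/2607) = (-1/88 + I*√62)*(-2/2607) = 1/114708 - 2*I*√62/2607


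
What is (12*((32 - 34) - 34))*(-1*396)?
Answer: 171072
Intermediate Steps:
(12*((32 - 34) - 34))*(-1*396) = (12*(-2 - 34))*(-396) = (12*(-36))*(-396) = -432*(-396) = 171072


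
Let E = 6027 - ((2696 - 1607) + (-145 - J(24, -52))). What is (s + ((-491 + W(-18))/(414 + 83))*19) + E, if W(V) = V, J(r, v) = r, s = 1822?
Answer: 3434042/497 ≈ 6909.5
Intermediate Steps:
E = 5107 (E = 6027 - ((2696 - 1607) + (-145 - 1*24)) = 6027 - (1089 + (-145 - 24)) = 6027 - (1089 - 169) = 6027 - 1*920 = 6027 - 920 = 5107)
(s + ((-491 + W(-18))/(414 + 83))*19) + E = (1822 + ((-491 - 18)/(414 + 83))*19) + 5107 = (1822 - 509/497*19) + 5107 = (1822 - 9671/497) + 5107 = 895863/497 + 5107 = 3434042/497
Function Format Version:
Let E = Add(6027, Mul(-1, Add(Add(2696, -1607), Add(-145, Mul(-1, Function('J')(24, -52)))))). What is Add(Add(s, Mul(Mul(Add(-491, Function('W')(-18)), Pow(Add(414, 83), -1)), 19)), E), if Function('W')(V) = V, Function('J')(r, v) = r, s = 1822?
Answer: Rational(3434042, 497) ≈ 6909.5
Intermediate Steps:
E = 5107 (E = Add(6027, Mul(-1, Add(Add(2696, -1607), Add(-145, Mul(-1, 24))))) = Add(6027, Mul(-1, Add(1089, Add(-145, -24)))) = Add(6027, Mul(-1, Add(1089, -169))) = Add(6027, Mul(-1, 920)) = Add(6027, -920) = 5107)
Add(Add(s, Mul(Mul(Add(-491, Function('W')(-18)), Pow(Add(414, 83), -1)), 19)), E) = Add(Add(1822, Mul(Mul(Add(-491, -18), Pow(Add(414, 83), -1)), 19)), 5107) = Add(Add(1822, Mul(Mul(-509, Pow(497, -1)), 19)), 5107) = Add(Add(1822, Mul(Mul(-509, Rational(1, 497)), 19)), 5107) = Add(Add(1822, Mul(Rational(-509, 497), 19)), 5107) = Add(Add(1822, Rational(-9671, 497)), 5107) = Add(Rational(895863, 497), 5107) = Rational(3434042, 497)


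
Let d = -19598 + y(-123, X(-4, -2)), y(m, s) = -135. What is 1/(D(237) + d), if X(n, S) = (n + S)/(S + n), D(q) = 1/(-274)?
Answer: -274/5406843 ≈ -5.0677e-5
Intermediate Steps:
D(q) = -1/274
X(n, S) = 1 (X(n, S) = (S + n)/(S + n) = 1)
d = -19733 (d = -19598 - 135 = -19733)
1/(D(237) + d) = 1/(-1/274 - 19733) = 1/(-5406843/274) = -274/5406843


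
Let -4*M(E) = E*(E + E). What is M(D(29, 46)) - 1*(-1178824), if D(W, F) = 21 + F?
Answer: 2353159/2 ≈ 1.1766e+6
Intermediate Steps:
M(E) = -E²/2 (M(E) = -E*(E + E)/4 = -E*2*E/4 = -E²/2)
M(D(29, 46)) - 1*(-1178824) = -(21 + 46)²/2 - 1*(-1178824) = -½*67² + 1178824 = -½*4489 + 1178824 = -4489/2 + 1178824 = 2353159/2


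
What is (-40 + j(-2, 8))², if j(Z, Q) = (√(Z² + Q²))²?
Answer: 784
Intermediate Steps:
j(Z, Q) = Q² + Z² (j(Z, Q) = (√(Q² + Z²))² = Q² + Z²)
(-40 + j(-2, 8))² = (-40 + (8² + (-2)²))² = (-40 + (64 + 4))² = (-40 + 68)² = 28² = 784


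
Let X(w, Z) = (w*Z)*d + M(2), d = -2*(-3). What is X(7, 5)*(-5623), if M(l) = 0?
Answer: -1180830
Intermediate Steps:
d = 6
X(w, Z) = 6*Z*w (X(w, Z) = (w*Z)*6 + 0 = (Z*w)*6 + 0 = 6*Z*w + 0 = 6*Z*w)
X(7, 5)*(-5623) = (6*5*7)*(-5623) = 210*(-5623) = -1180830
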